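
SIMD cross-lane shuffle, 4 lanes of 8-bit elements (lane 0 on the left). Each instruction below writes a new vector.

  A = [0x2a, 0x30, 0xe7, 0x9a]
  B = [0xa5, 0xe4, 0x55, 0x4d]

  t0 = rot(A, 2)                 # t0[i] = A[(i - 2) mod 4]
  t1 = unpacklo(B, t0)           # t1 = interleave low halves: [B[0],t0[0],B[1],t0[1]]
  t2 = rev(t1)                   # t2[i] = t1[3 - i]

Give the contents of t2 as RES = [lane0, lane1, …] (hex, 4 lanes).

RES = [ 0x9a  0xe4  0xe7  0xa5 ]

  t0: e7 9a 2a 30
  t1: a5 e7 e4 9a
  t2: 9a e4 e7 a5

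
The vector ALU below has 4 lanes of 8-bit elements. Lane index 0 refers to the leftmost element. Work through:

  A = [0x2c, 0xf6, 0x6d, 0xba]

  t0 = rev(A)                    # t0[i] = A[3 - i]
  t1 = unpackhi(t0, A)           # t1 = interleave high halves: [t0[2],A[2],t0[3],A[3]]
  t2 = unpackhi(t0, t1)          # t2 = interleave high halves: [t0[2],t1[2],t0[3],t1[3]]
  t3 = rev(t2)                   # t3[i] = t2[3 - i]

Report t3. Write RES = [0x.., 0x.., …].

RES = [ 0xba  0x2c  0x2c  0xf6 ]

t0 = [0xba, 0x6d, 0xf6, 0x2c]
t1 = [0xf6, 0x6d, 0x2c, 0xba]
t2 = [0xf6, 0x2c, 0x2c, 0xba]
t3 = [0xba, 0x2c, 0x2c, 0xf6]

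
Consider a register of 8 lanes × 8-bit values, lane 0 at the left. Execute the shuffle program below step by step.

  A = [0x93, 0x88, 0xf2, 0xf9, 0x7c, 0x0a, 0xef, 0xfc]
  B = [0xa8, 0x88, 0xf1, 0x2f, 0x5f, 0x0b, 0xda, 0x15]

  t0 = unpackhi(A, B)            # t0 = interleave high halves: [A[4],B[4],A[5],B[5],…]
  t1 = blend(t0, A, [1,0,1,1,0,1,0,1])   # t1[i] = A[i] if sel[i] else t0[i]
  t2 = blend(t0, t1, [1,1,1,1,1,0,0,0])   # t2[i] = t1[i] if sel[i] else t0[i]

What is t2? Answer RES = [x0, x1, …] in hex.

→ t0 |7c|5f|0a|0b|ef|da|fc|15|
→ t1 |93|5f|f2|f9|ef|0a|fc|fc|
→ t2 |93|5f|f2|f9|ef|da|fc|15|

RES = [ 0x93  0x5f  0xf2  0xf9  0xef  0xda  0xfc  0x15 ]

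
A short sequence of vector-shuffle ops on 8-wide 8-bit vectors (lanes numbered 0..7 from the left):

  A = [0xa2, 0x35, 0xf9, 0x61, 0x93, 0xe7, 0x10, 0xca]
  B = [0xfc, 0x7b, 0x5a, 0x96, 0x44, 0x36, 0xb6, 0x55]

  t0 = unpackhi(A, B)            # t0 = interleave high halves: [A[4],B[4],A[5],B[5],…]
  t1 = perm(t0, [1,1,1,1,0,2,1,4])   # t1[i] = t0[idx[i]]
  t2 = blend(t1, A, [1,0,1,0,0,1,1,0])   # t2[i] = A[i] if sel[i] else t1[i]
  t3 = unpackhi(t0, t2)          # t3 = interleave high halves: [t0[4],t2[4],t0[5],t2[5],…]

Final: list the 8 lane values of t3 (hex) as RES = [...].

RES = [ 0x10  0x93  0xb6  0xe7  0xca  0x10  0x55  0x10 ]

t0 = [0x93, 0x44, 0xe7, 0x36, 0x10, 0xb6, 0xca, 0x55]
t1 = [0x44, 0x44, 0x44, 0x44, 0x93, 0xe7, 0x44, 0x10]
t2 = [0xa2, 0x44, 0xf9, 0x44, 0x93, 0xe7, 0x10, 0x10]
t3 = [0x10, 0x93, 0xb6, 0xe7, 0xca, 0x10, 0x55, 0x10]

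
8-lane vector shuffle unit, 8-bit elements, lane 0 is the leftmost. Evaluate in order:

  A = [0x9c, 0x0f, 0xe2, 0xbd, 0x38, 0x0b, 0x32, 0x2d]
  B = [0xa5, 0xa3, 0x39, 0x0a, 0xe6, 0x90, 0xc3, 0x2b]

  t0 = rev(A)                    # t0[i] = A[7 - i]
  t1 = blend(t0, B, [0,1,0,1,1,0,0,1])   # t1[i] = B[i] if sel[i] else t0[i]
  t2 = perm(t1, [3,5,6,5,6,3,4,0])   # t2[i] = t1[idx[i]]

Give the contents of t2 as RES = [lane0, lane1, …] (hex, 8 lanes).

→ t0 |2d|32|0b|38|bd|e2|0f|9c|
→ t1 |2d|a3|0b|0a|e6|e2|0f|2b|
→ t2 |0a|e2|0f|e2|0f|0a|e6|2d|

RES = [0x0a, 0xe2, 0x0f, 0xe2, 0x0f, 0x0a, 0xe6, 0x2d]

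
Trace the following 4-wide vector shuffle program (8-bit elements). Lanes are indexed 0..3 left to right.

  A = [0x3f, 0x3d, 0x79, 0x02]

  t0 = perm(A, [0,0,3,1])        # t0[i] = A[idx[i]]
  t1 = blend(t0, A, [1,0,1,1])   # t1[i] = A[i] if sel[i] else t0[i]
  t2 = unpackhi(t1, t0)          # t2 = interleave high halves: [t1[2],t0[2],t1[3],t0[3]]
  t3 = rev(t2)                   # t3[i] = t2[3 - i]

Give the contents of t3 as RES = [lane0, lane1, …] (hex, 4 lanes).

→ t0 |3f|3f|02|3d|
→ t1 |3f|3f|79|02|
→ t2 |79|02|02|3d|
→ t3 |3d|02|02|79|

RES = [0x3d, 0x02, 0x02, 0x79]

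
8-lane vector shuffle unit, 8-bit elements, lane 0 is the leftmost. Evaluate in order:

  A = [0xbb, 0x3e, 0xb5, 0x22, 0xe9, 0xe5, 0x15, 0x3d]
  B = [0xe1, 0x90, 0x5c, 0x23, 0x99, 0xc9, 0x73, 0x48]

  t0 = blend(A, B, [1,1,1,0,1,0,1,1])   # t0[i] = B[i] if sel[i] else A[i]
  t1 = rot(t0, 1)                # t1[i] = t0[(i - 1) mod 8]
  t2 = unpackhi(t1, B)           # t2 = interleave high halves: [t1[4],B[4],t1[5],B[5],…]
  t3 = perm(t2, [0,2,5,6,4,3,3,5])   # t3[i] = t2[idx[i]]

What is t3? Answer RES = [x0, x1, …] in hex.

RES = [ 0x22  0x99  0x73  0x73  0xe5  0xc9  0xc9  0x73 ]

t0 = [0xe1, 0x90, 0x5c, 0x22, 0x99, 0xe5, 0x73, 0x48]
t1 = [0x48, 0xe1, 0x90, 0x5c, 0x22, 0x99, 0xe5, 0x73]
t2 = [0x22, 0x99, 0x99, 0xc9, 0xe5, 0x73, 0x73, 0x48]
t3 = [0x22, 0x99, 0x73, 0x73, 0xe5, 0xc9, 0xc9, 0x73]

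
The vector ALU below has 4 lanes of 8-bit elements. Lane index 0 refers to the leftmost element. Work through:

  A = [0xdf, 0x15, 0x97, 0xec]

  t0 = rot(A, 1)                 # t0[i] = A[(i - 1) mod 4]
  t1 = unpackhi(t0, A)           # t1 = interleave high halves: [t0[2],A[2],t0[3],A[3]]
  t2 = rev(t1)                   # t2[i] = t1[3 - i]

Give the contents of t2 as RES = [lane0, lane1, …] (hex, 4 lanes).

RES = [0xec, 0x97, 0x97, 0x15]

  t0: ec df 15 97
  t1: 15 97 97 ec
  t2: ec 97 97 15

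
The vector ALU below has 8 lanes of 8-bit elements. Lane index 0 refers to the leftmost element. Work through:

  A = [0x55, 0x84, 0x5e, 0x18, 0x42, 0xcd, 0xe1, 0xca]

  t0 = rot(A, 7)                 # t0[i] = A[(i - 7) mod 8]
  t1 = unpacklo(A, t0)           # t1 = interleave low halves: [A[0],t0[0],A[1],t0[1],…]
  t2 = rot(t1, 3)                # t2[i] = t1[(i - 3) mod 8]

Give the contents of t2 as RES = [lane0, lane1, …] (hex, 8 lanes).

RES = [0x18, 0x18, 0x42, 0x55, 0x84, 0x84, 0x5e, 0x5e]

→ t0 |84|5e|18|42|cd|e1|ca|55|
→ t1 |55|84|84|5e|5e|18|18|42|
→ t2 |18|18|42|55|84|84|5e|5e|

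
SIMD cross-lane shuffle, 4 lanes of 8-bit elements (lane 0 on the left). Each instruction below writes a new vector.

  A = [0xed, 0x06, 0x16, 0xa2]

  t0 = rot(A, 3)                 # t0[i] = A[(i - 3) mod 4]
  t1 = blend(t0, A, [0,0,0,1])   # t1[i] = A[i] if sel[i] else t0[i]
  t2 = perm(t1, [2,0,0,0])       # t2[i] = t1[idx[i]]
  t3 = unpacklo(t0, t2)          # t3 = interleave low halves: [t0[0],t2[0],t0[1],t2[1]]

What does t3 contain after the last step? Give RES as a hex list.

→ t0 |06|16|a2|ed|
→ t1 |06|16|a2|a2|
→ t2 |a2|06|06|06|
→ t3 |06|a2|16|06|

RES = [0x06, 0xa2, 0x16, 0x06]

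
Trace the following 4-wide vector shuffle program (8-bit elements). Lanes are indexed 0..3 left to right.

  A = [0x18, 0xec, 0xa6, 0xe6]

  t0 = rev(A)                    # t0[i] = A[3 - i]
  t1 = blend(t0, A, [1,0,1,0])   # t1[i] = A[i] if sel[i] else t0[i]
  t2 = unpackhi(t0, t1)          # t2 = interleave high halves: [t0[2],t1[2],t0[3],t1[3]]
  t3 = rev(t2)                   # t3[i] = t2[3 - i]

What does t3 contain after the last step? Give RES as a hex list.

→ t0 |e6|a6|ec|18|
→ t1 |18|a6|a6|18|
→ t2 |ec|a6|18|18|
→ t3 |18|18|a6|ec|

RES = [ 0x18  0x18  0xa6  0xec ]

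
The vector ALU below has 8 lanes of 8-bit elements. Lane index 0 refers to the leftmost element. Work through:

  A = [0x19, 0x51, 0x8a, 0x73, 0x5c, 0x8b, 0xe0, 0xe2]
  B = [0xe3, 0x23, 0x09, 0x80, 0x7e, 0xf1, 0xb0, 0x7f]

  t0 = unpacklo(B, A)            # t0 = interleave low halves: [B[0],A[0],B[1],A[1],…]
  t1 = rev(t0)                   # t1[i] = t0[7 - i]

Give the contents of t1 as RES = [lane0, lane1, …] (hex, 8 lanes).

t0 = [0xe3, 0x19, 0x23, 0x51, 0x09, 0x8a, 0x80, 0x73]
t1 = [0x73, 0x80, 0x8a, 0x09, 0x51, 0x23, 0x19, 0xe3]

RES = [0x73, 0x80, 0x8a, 0x09, 0x51, 0x23, 0x19, 0xe3]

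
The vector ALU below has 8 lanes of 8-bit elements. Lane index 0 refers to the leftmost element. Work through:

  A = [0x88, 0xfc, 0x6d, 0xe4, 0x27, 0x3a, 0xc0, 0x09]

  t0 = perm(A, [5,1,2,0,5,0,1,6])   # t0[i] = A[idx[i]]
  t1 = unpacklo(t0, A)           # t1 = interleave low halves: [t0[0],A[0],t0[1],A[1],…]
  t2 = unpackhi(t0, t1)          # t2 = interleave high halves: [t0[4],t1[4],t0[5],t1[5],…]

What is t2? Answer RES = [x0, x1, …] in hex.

RES = [0x3a, 0x6d, 0x88, 0x6d, 0xfc, 0x88, 0xc0, 0xe4]

t0 = [0x3a, 0xfc, 0x6d, 0x88, 0x3a, 0x88, 0xfc, 0xc0]
t1 = [0x3a, 0x88, 0xfc, 0xfc, 0x6d, 0x6d, 0x88, 0xe4]
t2 = [0x3a, 0x6d, 0x88, 0x6d, 0xfc, 0x88, 0xc0, 0xe4]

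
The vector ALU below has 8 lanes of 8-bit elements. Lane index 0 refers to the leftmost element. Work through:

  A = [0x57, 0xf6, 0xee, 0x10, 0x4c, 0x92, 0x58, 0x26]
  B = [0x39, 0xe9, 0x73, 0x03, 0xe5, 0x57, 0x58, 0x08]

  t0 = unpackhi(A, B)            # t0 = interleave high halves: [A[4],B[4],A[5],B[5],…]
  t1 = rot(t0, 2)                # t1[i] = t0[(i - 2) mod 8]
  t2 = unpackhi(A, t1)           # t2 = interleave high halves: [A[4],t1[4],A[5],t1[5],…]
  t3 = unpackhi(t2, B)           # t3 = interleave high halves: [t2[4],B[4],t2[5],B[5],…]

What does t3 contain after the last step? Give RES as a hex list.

RES = [ 0x58  0xe5  0x58  0x57  0x26  0x58  0x58  0x08 ]

→ t0 |4c|e5|92|57|58|58|26|08|
→ t1 |26|08|4c|e5|92|57|58|58|
→ t2 |4c|92|92|57|58|58|26|58|
→ t3 |58|e5|58|57|26|58|58|08|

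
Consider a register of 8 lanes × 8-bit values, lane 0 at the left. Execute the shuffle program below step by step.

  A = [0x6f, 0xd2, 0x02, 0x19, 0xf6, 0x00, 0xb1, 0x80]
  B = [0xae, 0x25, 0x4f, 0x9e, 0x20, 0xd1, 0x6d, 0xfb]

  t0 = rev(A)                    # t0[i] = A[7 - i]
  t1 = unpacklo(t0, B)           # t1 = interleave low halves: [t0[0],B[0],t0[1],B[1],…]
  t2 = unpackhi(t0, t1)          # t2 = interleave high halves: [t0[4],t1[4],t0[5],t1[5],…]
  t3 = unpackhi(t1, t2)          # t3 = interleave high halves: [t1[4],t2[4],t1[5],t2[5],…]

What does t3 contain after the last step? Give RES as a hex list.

  t0: 80 b1 00 f6 19 02 d2 6f
  t1: 80 ae b1 25 00 4f f6 9e
  t2: 19 00 02 4f d2 f6 6f 9e
  t3: 00 d2 4f f6 f6 6f 9e 9e

RES = [ 0x00  0xd2  0x4f  0xf6  0xf6  0x6f  0x9e  0x9e ]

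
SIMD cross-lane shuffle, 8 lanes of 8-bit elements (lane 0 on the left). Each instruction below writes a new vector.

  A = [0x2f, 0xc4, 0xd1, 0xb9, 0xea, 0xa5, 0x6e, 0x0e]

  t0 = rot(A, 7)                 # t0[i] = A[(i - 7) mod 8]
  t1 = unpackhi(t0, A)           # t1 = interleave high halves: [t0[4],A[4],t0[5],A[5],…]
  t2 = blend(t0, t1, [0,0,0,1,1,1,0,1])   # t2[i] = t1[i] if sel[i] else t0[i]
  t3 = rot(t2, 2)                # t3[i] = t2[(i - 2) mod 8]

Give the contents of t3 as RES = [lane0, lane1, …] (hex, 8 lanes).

→ t0 |c4|d1|b9|ea|a5|6e|0e|2f|
→ t1 |a5|ea|6e|a5|0e|6e|2f|0e|
→ t2 |c4|d1|b9|a5|0e|6e|0e|0e|
→ t3 |0e|0e|c4|d1|b9|a5|0e|6e|

RES = [ 0x0e  0x0e  0xc4  0xd1  0xb9  0xa5  0x0e  0x6e ]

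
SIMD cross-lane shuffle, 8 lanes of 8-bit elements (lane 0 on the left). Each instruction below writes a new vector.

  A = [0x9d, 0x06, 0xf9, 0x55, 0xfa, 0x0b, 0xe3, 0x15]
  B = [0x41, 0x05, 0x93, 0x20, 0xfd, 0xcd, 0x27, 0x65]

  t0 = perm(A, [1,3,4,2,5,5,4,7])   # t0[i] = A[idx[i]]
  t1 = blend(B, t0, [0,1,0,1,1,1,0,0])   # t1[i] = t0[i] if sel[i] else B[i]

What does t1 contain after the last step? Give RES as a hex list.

RES = [0x41, 0x55, 0x93, 0xf9, 0x0b, 0x0b, 0x27, 0x65]

  t0: 06 55 fa f9 0b 0b fa 15
  t1: 41 55 93 f9 0b 0b 27 65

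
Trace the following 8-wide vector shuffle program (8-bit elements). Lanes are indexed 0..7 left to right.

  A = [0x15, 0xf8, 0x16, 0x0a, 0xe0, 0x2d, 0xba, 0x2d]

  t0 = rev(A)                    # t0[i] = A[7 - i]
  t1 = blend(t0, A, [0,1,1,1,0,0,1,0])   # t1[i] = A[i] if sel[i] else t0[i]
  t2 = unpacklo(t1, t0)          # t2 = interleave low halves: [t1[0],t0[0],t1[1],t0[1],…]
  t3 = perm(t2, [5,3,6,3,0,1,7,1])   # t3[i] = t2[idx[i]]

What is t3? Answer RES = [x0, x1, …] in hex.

  t0: 2d ba 2d e0 0a 16 f8 15
  t1: 2d f8 16 0a 0a 16 ba 15
  t2: 2d 2d f8 ba 16 2d 0a e0
  t3: 2d ba 0a ba 2d 2d e0 2d

RES = [ 0x2d  0xba  0x0a  0xba  0x2d  0x2d  0xe0  0x2d ]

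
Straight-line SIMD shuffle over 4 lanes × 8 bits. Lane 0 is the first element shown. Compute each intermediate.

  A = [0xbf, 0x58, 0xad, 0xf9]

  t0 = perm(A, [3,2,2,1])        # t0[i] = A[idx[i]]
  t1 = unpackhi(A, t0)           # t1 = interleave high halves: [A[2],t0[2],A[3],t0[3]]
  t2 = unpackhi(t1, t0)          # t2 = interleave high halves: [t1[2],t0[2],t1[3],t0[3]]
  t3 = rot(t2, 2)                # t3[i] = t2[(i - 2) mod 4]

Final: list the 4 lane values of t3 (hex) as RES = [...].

→ t0 |f9|ad|ad|58|
→ t1 |ad|ad|f9|58|
→ t2 |f9|ad|58|58|
→ t3 |58|58|f9|ad|

RES = [0x58, 0x58, 0xf9, 0xad]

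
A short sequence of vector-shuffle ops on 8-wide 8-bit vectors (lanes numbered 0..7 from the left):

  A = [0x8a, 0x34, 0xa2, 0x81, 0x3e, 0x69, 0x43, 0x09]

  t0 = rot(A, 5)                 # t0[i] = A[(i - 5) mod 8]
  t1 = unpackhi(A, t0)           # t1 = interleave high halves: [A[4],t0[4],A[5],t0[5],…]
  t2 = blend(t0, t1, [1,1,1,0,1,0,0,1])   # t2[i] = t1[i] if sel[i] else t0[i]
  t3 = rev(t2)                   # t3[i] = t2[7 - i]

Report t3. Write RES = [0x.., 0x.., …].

→ t0 |81|3e|69|43|09|8a|34|a2|
→ t1 |3e|09|69|8a|43|34|09|a2|
→ t2 |3e|09|69|43|43|8a|34|a2|
→ t3 |a2|34|8a|43|43|69|09|3e|

RES = [0xa2, 0x34, 0x8a, 0x43, 0x43, 0x69, 0x09, 0x3e]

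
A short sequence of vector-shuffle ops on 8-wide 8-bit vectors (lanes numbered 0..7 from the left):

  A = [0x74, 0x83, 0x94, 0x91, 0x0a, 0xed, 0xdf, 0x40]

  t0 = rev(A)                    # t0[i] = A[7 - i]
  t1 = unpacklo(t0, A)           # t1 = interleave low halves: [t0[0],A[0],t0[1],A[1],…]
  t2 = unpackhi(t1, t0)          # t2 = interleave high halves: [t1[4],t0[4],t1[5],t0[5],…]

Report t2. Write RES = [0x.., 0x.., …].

RES = [ 0xed  0x91  0x94  0x94  0x0a  0x83  0x91  0x74 ]

  t0: 40 df ed 0a 91 94 83 74
  t1: 40 74 df 83 ed 94 0a 91
  t2: ed 91 94 94 0a 83 91 74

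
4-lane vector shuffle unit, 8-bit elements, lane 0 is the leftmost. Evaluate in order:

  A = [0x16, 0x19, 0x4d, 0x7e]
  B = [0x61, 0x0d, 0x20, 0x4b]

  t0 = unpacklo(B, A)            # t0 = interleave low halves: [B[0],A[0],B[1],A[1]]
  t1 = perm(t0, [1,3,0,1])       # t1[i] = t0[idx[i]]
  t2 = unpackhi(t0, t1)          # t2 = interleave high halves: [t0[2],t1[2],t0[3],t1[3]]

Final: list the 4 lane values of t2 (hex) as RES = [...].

  t0: 61 16 0d 19
  t1: 16 19 61 16
  t2: 0d 61 19 16

RES = [ 0x0d  0x61  0x19  0x16 ]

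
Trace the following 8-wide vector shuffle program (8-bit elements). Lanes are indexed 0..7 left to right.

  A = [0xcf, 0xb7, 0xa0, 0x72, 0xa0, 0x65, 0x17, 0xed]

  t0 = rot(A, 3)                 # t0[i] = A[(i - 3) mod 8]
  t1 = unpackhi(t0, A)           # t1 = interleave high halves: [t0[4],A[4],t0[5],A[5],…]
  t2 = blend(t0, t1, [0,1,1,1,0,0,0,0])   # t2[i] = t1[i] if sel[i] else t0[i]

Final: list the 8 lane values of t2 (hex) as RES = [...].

RES = [ 0x65  0xa0  0xa0  0x65  0xb7  0xa0  0x72  0xa0 ]

  t0: 65 17 ed cf b7 a0 72 a0
  t1: b7 a0 a0 65 72 17 a0 ed
  t2: 65 a0 a0 65 b7 a0 72 a0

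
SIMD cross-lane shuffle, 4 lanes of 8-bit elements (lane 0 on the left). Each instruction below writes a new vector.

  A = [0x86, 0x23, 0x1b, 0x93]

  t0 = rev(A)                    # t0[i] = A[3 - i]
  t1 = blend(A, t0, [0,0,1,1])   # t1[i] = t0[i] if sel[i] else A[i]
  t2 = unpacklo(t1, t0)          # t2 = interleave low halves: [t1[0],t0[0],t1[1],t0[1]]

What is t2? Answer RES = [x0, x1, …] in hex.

t0 = [0x93, 0x1b, 0x23, 0x86]
t1 = [0x86, 0x23, 0x23, 0x86]
t2 = [0x86, 0x93, 0x23, 0x1b]

RES = [0x86, 0x93, 0x23, 0x1b]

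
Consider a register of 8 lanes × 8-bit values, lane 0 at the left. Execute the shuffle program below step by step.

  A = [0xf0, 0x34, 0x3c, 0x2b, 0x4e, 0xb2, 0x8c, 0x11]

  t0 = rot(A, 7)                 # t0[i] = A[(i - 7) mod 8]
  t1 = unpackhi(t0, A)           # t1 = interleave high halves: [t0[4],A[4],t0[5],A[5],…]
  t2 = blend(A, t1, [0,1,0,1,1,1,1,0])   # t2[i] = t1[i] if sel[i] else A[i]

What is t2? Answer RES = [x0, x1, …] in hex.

t0 = [0x34, 0x3c, 0x2b, 0x4e, 0xb2, 0x8c, 0x11, 0xf0]
t1 = [0xb2, 0x4e, 0x8c, 0xb2, 0x11, 0x8c, 0xf0, 0x11]
t2 = [0xf0, 0x4e, 0x3c, 0xb2, 0x11, 0x8c, 0xf0, 0x11]

RES = [0xf0, 0x4e, 0x3c, 0xb2, 0x11, 0x8c, 0xf0, 0x11]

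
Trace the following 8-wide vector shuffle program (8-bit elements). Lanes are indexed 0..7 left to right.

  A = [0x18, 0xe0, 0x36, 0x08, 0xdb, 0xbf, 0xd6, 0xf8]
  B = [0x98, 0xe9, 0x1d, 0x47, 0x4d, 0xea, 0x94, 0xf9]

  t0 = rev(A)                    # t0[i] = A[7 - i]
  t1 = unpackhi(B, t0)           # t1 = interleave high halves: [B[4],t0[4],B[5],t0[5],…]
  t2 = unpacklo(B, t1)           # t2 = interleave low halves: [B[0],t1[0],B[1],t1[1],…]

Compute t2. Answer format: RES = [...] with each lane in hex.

t0 = [0xf8, 0xd6, 0xbf, 0xdb, 0x08, 0x36, 0xe0, 0x18]
t1 = [0x4d, 0x08, 0xea, 0x36, 0x94, 0xe0, 0xf9, 0x18]
t2 = [0x98, 0x4d, 0xe9, 0x08, 0x1d, 0xea, 0x47, 0x36]

RES = [0x98, 0x4d, 0xe9, 0x08, 0x1d, 0xea, 0x47, 0x36]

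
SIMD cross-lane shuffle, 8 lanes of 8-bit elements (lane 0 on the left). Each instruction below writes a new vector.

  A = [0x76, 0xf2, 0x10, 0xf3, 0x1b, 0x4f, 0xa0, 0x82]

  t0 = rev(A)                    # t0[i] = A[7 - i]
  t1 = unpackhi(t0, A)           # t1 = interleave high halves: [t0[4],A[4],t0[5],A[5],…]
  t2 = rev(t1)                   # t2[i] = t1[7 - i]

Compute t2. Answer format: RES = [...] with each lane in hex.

RES = [0x82, 0x76, 0xa0, 0xf2, 0x4f, 0x10, 0x1b, 0xf3]

t0 = [0x82, 0xa0, 0x4f, 0x1b, 0xf3, 0x10, 0xf2, 0x76]
t1 = [0xf3, 0x1b, 0x10, 0x4f, 0xf2, 0xa0, 0x76, 0x82]
t2 = [0x82, 0x76, 0xa0, 0xf2, 0x4f, 0x10, 0x1b, 0xf3]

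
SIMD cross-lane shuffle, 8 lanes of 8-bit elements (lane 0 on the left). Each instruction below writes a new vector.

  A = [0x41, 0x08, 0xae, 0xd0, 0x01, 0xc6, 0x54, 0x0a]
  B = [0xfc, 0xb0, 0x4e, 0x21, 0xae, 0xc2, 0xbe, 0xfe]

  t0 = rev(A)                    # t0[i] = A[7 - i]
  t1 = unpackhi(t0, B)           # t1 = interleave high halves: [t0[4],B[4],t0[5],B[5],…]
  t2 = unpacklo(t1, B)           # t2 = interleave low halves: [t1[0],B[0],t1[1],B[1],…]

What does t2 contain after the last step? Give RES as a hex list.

RES = [0xd0, 0xfc, 0xae, 0xb0, 0xae, 0x4e, 0xc2, 0x21]

t0 = [0x0a, 0x54, 0xc6, 0x01, 0xd0, 0xae, 0x08, 0x41]
t1 = [0xd0, 0xae, 0xae, 0xc2, 0x08, 0xbe, 0x41, 0xfe]
t2 = [0xd0, 0xfc, 0xae, 0xb0, 0xae, 0x4e, 0xc2, 0x21]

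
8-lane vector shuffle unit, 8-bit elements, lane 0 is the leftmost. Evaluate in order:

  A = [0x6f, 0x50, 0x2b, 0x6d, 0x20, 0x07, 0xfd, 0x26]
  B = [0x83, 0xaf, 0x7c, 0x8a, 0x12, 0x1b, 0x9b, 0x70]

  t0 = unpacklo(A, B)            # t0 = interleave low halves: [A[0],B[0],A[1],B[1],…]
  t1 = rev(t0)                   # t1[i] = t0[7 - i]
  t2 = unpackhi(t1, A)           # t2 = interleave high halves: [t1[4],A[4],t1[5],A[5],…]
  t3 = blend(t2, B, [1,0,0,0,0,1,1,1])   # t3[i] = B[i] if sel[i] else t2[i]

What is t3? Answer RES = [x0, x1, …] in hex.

RES = [ 0x83  0x20  0x50  0x07  0x83  0x1b  0x9b  0x70 ]

→ t0 |6f|83|50|af|2b|7c|6d|8a|
→ t1 |8a|6d|7c|2b|af|50|83|6f|
→ t2 |af|20|50|07|83|fd|6f|26|
→ t3 |83|20|50|07|83|1b|9b|70|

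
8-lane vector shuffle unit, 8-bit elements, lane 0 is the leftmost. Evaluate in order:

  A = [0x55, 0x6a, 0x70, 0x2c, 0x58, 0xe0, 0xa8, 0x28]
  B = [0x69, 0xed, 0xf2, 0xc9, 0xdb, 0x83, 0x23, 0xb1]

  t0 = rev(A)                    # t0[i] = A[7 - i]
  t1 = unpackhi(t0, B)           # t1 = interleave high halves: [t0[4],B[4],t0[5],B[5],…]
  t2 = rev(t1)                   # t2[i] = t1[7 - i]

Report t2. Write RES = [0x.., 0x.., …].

t0 = [0x28, 0xa8, 0xe0, 0x58, 0x2c, 0x70, 0x6a, 0x55]
t1 = [0x2c, 0xdb, 0x70, 0x83, 0x6a, 0x23, 0x55, 0xb1]
t2 = [0xb1, 0x55, 0x23, 0x6a, 0x83, 0x70, 0xdb, 0x2c]

RES = [ 0xb1  0x55  0x23  0x6a  0x83  0x70  0xdb  0x2c ]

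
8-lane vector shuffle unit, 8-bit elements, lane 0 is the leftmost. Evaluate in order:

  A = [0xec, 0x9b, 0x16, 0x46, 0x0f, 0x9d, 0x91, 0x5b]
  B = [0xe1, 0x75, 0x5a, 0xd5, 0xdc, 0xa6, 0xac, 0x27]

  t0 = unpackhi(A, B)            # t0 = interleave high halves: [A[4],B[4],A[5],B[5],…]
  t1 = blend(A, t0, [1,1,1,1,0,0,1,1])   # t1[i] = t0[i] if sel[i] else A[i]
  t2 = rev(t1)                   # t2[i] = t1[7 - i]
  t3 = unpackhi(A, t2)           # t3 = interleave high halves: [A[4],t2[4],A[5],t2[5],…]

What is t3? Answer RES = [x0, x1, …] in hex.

RES = [0x0f, 0xa6, 0x9d, 0x9d, 0x91, 0xdc, 0x5b, 0x0f]

t0 = [0x0f, 0xdc, 0x9d, 0xa6, 0x91, 0xac, 0x5b, 0x27]
t1 = [0x0f, 0xdc, 0x9d, 0xa6, 0x0f, 0x9d, 0x5b, 0x27]
t2 = [0x27, 0x5b, 0x9d, 0x0f, 0xa6, 0x9d, 0xdc, 0x0f]
t3 = [0x0f, 0xa6, 0x9d, 0x9d, 0x91, 0xdc, 0x5b, 0x0f]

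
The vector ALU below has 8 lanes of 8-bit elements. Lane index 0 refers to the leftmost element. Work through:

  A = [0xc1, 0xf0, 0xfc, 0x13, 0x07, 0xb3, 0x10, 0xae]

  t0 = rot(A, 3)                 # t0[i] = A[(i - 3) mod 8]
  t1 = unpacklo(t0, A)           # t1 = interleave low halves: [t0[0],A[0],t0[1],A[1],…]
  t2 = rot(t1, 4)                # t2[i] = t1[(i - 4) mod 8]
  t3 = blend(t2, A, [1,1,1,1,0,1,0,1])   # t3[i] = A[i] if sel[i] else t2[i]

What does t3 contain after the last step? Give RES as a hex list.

RES = [ 0xc1  0xf0  0xfc  0x13  0xb3  0xb3  0x10  0xae ]

→ t0 |b3|10|ae|c1|f0|fc|13|07|
→ t1 |b3|c1|10|f0|ae|fc|c1|13|
→ t2 |ae|fc|c1|13|b3|c1|10|f0|
→ t3 |c1|f0|fc|13|b3|b3|10|ae|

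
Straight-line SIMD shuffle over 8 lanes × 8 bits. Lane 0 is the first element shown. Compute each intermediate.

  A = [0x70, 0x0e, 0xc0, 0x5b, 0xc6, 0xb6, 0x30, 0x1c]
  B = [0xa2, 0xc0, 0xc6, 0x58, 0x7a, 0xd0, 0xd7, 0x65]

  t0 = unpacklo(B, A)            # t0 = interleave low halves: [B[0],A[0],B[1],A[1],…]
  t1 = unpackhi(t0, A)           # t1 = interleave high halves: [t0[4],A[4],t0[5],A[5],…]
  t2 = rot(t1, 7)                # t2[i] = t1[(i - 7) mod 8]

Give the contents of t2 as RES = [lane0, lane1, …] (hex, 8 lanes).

→ t0 |a2|70|c0|0e|c6|c0|58|5b|
→ t1 |c6|c6|c0|b6|58|30|5b|1c|
→ t2 |c6|c0|b6|58|30|5b|1c|c6|

RES = [0xc6, 0xc0, 0xb6, 0x58, 0x30, 0x5b, 0x1c, 0xc6]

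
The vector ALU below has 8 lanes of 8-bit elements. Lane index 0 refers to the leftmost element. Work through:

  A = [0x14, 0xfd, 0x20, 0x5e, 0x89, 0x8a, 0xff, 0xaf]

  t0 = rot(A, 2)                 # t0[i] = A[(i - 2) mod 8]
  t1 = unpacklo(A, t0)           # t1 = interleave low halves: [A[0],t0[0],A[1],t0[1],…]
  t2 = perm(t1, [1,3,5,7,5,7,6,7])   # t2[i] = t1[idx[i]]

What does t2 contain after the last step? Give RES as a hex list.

RES = [ 0xff  0xaf  0x14  0xfd  0x14  0xfd  0x5e  0xfd ]

→ t0 |ff|af|14|fd|20|5e|89|8a|
→ t1 |14|ff|fd|af|20|14|5e|fd|
→ t2 |ff|af|14|fd|14|fd|5e|fd|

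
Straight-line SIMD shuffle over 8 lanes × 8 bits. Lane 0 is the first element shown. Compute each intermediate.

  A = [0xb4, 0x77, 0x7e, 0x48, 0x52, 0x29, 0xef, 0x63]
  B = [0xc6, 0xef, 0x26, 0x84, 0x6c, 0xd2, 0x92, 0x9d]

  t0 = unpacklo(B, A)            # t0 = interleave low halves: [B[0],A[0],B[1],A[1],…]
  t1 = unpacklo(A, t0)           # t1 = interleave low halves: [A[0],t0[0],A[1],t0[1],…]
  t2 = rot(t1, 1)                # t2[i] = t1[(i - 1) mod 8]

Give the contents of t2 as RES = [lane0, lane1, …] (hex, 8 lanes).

RES = [0x77, 0xb4, 0xc6, 0x77, 0xb4, 0x7e, 0xef, 0x48]

→ t0 |c6|b4|ef|77|26|7e|84|48|
→ t1 |b4|c6|77|b4|7e|ef|48|77|
→ t2 |77|b4|c6|77|b4|7e|ef|48|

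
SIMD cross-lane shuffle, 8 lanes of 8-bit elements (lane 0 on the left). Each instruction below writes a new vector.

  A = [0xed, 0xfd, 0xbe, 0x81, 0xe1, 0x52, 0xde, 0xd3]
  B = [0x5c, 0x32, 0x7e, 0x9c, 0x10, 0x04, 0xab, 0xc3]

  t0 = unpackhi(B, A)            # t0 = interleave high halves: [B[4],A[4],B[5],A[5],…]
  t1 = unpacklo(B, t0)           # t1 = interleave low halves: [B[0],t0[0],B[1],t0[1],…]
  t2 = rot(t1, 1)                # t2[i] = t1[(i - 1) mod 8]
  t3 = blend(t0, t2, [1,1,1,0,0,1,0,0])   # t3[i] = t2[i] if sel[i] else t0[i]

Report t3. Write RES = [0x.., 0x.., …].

  t0: 10 e1 04 52 ab de c3 d3
  t1: 5c 10 32 e1 7e 04 9c 52
  t2: 52 5c 10 32 e1 7e 04 9c
  t3: 52 5c 10 52 ab 7e c3 d3

RES = [0x52, 0x5c, 0x10, 0x52, 0xab, 0x7e, 0xc3, 0xd3]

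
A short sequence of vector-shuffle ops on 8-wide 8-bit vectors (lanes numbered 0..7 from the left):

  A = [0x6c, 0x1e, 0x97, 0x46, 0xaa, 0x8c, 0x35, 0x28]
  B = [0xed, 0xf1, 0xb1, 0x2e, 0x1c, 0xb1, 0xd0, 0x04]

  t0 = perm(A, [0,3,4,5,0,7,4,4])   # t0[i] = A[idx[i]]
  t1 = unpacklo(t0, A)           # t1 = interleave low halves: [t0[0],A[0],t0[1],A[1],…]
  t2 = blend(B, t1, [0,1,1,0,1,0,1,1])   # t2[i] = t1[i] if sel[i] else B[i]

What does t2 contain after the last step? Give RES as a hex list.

RES = [ 0xed  0x6c  0x46  0x2e  0xaa  0xb1  0x8c  0x46 ]

→ t0 |6c|46|aa|8c|6c|28|aa|aa|
→ t1 |6c|6c|46|1e|aa|97|8c|46|
→ t2 |ed|6c|46|2e|aa|b1|8c|46|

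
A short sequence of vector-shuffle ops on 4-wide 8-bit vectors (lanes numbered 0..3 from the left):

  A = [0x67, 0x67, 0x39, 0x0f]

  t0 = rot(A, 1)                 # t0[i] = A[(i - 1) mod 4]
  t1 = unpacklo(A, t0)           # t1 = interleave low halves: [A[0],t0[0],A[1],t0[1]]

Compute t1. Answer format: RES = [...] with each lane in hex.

  t0: 0f 67 67 39
  t1: 67 0f 67 67

RES = [ 0x67  0x0f  0x67  0x67 ]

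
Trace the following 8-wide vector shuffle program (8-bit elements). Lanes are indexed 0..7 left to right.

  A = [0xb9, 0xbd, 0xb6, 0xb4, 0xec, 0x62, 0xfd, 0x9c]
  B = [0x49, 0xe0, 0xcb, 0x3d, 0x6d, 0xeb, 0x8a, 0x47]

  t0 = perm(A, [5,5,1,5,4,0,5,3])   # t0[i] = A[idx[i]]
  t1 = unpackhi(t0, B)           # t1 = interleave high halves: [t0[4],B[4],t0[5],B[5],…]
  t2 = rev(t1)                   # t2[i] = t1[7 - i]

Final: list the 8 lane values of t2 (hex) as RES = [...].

→ t0 |62|62|bd|62|ec|b9|62|b4|
→ t1 |ec|6d|b9|eb|62|8a|b4|47|
→ t2 |47|b4|8a|62|eb|b9|6d|ec|

RES = [ 0x47  0xb4  0x8a  0x62  0xeb  0xb9  0x6d  0xec ]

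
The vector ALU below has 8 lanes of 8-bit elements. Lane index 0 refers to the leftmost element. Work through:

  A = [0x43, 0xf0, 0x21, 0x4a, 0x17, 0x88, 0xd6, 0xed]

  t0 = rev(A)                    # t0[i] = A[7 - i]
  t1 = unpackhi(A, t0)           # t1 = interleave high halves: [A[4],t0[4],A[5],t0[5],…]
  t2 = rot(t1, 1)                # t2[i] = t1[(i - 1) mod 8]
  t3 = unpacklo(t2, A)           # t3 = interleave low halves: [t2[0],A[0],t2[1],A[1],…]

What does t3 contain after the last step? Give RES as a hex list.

  t0: ed d6 88 17 4a 21 f0 43
  t1: 17 4a 88 21 d6 f0 ed 43
  t2: 43 17 4a 88 21 d6 f0 ed
  t3: 43 43 17 f0 4a 21 88 4a

RES = [0x43, 0x43, 0x17, 0xf0, 0x4a, 0x21, 0x88, 0x4a]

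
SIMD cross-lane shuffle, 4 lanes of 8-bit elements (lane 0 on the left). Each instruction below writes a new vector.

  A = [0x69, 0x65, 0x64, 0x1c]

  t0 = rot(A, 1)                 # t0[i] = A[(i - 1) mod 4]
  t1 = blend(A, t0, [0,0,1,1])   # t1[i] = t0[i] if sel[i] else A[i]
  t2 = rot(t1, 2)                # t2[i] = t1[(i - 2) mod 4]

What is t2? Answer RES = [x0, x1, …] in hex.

  t0: 1c 69 65 64
  t1: 69 65 65 64
  t2: 65 64 69 65

RES = [0x65, 0x64, 0x69, 0x65]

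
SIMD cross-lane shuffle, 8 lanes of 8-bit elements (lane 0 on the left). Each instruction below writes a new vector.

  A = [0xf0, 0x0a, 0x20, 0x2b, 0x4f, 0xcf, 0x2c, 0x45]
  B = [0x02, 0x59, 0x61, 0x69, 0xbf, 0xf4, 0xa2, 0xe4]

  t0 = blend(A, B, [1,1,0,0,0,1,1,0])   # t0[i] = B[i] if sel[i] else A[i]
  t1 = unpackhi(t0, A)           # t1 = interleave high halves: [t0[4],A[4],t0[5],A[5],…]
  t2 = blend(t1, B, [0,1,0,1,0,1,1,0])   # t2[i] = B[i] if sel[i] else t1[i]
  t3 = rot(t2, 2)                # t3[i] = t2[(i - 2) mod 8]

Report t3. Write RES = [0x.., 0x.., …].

RES = [ 0xa2  0x45  0x4f  0x59  0xf4  0x69  0xa2  0xf4 ]

t0 = [0x02, 0x59, 0x20, 0x2b, 0x4f, 0xf4, 0xa2, 0x45]
t1 = [0x4f, 0x4f, 0xf4, 0xcf, 0xa2, 0x2c, 0x45, 0x45]
t2 = [0x4f, 0x59, 0xf4, 0x69, 0xa2, 0xf4, 0xa2, 0x45]
t3 = [0xa2, 0x45, 0x4f, 0x59, 0xf4, 0x69, 0xa2, 0xf4]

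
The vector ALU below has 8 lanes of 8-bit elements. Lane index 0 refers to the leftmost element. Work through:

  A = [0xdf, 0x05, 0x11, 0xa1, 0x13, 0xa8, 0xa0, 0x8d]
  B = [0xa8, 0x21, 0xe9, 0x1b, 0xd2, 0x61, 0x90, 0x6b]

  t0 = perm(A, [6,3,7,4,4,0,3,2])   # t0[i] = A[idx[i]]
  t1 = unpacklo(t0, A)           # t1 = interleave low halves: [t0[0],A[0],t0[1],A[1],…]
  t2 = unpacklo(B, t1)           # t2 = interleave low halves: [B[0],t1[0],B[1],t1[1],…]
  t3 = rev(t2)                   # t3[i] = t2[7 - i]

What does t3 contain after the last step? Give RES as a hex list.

t0 = [0xa0, 0xa1, 0x8d, 0x13, 0x13, 0xdf, 0xa1, 0x11]
t1 = [0xa0, 0xdf, 0xa1, 0x05, 0x8d, 0x11, 0x13, 0xa1]
t2 = [0xa8, 0xa0, 0x21, 0xdf, 0xe9, 0xa1, 0x1b, 0x05]
t3 = [0x05, 0x1b, 0xa1, 0xe9, 0xdf, 0x21, 0xa0, 0xa8]

RES = [ 0x05  0x1b  0xa1  0xe9  0xdf  0x21  0xa0  0xa8 ]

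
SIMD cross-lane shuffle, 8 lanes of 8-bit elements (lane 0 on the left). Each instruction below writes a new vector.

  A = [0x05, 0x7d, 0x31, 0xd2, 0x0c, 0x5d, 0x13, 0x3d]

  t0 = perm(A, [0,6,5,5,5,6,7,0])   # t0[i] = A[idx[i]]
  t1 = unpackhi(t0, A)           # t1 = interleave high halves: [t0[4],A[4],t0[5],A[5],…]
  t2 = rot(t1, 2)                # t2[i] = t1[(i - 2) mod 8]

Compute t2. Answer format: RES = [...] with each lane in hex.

RES = [0x05, 0x3d, 0x5d, 0x0c, 0x13, 0x5d, 0x3d, 0x13]

t0 = [0x05, 0x13, 0x5d, 0x5d, 0x5d, 0x13, 0x3d, 0x05]
t1 = [0x5d, 0x0c, 0x13, 0x5d, 0x3d, 0x13, 0x05, 0x3d]
t2 = [0x05, 0x3d, 0x5d, 0x0c, 0x13, 0x5d, 0x3d, 0x13]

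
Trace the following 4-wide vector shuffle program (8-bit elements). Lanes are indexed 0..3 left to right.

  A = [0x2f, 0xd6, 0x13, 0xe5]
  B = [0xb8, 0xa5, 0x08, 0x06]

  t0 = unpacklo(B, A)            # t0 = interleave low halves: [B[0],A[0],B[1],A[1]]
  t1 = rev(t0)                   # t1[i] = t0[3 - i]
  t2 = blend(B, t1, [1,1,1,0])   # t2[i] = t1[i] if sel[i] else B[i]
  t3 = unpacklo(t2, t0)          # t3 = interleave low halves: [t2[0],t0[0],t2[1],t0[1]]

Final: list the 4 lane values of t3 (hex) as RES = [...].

  t0: b8 2f a5 d6
  t1: d6 a5 2f b8
  t2: d6 a5 2f 06
  t3: d6 b8 a5 2f

RES = [0xd6, 0xb8, 0xa5, 0x2f]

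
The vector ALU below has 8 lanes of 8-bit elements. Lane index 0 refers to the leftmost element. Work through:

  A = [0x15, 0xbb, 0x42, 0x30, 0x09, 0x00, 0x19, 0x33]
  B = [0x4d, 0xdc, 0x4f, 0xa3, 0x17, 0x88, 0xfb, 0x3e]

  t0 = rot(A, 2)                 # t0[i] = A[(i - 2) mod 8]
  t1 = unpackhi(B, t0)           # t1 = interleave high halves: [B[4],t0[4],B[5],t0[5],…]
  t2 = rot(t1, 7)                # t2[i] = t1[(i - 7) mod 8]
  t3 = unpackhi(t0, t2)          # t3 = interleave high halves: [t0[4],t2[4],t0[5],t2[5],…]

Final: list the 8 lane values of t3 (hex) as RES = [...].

→ t0 |19|33|15|bb|42|30|09|00|
→ t1 |17|42|88|30|fb|09|3e|00|
→ t2 |42|88|30|fb|09|3e|00|17|
→ t3 |42|09|30|3e|09|00|00|17|

RES = [ 0x42  0x09  0x30  0x3e  0x09  0x00  0x00  0x17 ]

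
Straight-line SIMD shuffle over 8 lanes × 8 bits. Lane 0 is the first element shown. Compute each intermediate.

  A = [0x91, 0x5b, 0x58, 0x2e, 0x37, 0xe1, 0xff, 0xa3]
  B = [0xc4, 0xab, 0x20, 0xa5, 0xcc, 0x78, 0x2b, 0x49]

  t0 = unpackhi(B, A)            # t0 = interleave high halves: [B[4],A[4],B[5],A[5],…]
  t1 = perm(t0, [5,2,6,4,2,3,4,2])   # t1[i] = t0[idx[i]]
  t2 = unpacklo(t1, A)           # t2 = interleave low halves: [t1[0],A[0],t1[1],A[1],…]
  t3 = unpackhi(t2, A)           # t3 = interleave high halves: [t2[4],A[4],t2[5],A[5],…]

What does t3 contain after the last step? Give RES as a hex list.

RES = [ 0x49  0x37  0x58  0xe1  0x2b  0xff  0x2e  0xa3 ]

t0 = [0xcc, 0x37, 0x78, 0xe1, 0x2b, 0xff, 0x49, 0xa3]
t1 = [0xff, 0x78, 0x49, 0x2b, 0x78, 0xe1, 0x2b, 0x78]
t2 = [0xff, 0x91, 0x78, 0x5b, 0x49, 0x58, 0x2b, 0x2e]
t3 = [0x49, 0x37, 0x58, 0xe1, 0x2b, 0xff, 0x2e, 0xa3]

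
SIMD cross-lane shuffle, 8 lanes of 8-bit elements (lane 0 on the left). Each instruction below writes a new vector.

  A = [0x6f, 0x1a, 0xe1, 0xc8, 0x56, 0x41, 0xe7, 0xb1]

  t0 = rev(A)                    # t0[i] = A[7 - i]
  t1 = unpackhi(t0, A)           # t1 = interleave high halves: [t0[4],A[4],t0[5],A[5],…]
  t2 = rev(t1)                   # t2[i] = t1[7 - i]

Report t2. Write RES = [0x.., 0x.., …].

→ t0 |b1|e7|41|56|c8|e1|1a|6f|
→ t1 |c8|56|e1|41|1a|e7|6f|b1|
→ t2 |b1|6f|e7|1a|41|e1|56|c8|

RES = [ 0xb1  0x6f  0xe7  0x1a  0x41  0xe1  0x56  0xc8 ]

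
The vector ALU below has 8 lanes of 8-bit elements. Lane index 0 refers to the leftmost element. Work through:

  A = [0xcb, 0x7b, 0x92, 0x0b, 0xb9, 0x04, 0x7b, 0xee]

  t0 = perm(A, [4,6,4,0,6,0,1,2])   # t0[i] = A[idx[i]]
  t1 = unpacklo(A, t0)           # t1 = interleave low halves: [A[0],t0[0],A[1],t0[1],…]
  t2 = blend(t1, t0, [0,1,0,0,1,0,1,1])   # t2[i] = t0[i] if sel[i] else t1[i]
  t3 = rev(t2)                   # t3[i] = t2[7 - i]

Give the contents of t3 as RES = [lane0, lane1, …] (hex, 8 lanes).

RES = [ 0x92  0x7b  0xb9  0x7b  0x7b  0x7b  0x7b  0xcb ]

t0 = [0xb9, 0x7b, 0xb9, 0xcb, 0x7b, 0xcb, 0x7b, 0x92]
t1 = [0xcb, 0xb9, 0x7b, 0x7b, 0x92, 0xb9, 0x0b, 0xcb]
t2 = [0xcb, 0x7b, 0x7b, 0x7b, 0x7b, 0xb9, 0x7b, 0x92]
t3 = [0x92, 0x7b, 0xb9, 0x7b, 0x7b, 0x7b, 0x7b, 0xcb]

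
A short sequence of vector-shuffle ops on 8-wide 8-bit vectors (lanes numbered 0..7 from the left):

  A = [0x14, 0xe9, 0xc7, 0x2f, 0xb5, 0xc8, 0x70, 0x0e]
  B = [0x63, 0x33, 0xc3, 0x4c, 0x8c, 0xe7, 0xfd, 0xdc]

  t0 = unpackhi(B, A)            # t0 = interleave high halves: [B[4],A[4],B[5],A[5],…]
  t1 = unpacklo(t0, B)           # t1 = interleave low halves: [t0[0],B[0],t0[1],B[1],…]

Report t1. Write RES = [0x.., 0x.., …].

→ t0 |8c|b5|e7|c8|fd|70|dc|0e|
→ t1 |8c|63|b5|33|e7|c3|c8|4c|

RES = [0x8c, 0x63, 0xb5, 0x33, 0xe7, 0xc3, 0xc8, 0x4c]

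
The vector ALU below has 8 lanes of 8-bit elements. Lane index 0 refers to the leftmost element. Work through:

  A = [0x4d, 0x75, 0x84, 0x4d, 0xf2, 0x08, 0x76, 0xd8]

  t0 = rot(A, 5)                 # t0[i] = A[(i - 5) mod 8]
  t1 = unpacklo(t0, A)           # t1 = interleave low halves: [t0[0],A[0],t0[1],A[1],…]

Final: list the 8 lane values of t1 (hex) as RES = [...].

t0 = [0x4d, 0xf2, 0x08, 0x76, 0xd8, 0x4d, 0x75, 0x84]
t1 = [0x4d, 0x4d, 0xf2, 0x75, 0x08, 0x84, 0x76, 0x4d]

RES = [0x4d, 0x4d, 0xf2, 0x75, 0x08, 0x84, 0x76, 0x4d]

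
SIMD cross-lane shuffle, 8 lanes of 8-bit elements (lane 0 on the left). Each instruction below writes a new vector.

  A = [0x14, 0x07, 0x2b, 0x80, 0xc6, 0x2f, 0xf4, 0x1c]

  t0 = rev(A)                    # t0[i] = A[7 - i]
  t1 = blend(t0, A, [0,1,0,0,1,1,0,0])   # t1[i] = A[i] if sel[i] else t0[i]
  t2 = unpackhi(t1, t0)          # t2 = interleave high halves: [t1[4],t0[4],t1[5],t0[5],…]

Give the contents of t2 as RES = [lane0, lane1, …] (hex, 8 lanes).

t0 = [0x1c, 0xf4, 0x2f, 0xc6, 0x80, 0x2b, 0x07, 0x14]
t1 = [0x1c, 0x07, 0x2f, 0xc6, 0xc6, 0x2f, 0x07, 0x14]
t2 = [0xc6, 0x80, 0x2f, 0x2b, 0x07, 0x07, 0x14, 0x14]

RES = [0xc6, 0x80, 0x2f, 0x2b, 0x07, 0x07, 0x14, 0x14]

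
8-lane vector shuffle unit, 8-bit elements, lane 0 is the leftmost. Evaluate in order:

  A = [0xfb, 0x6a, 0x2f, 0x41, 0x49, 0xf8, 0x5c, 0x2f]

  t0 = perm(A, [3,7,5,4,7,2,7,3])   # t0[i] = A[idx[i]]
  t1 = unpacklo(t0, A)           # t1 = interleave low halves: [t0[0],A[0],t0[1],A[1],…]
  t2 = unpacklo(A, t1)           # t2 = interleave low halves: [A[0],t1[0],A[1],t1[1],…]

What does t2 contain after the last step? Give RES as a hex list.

RES = [ 0xfb  0x41  0x6a  0xfb  0x2f  0x2f  0x41  0x6a ]

  t0: 41 2f f8 49 2f 2f 2f 41
  t1: 41 fb 2f 6a f8 2f 49 41
  t2: fb 41 6a fb 2f 2f 41 6a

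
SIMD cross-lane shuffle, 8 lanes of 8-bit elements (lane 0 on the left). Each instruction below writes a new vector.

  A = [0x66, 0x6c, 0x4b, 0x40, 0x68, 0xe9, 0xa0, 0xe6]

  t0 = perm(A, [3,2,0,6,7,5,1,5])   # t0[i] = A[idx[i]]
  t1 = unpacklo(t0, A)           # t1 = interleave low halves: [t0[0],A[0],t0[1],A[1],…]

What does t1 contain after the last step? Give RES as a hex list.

t0 = [0x40, 0x4b, 0x66, 0xa0, 0xe6, 0xe9, 0x6c, 0xe9]
t1 = [0x40, 0x66, 0x4b, 0x6c, 0x66, 0x4b, 0xa0, 0x40]

RES = [ 0x40  0x66  0x4b  0x6c  0x66  0x4b  0xa0  0x40 ]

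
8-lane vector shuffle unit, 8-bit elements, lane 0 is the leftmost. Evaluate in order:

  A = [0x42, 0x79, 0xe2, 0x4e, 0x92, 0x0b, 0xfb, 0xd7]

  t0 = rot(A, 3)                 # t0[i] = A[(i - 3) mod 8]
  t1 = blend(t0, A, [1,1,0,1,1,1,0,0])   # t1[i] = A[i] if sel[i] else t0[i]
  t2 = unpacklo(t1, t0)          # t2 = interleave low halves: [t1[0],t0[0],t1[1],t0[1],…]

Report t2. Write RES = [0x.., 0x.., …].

→ t0 |0b|fb|d7|42|79|e2|4e|92|
→ t1 |42|79|d7|4e|92|0b|4e|92|
→ t2 |42|0b|79|fb|d7|d7|4e|42|

RES = [ 0x42  0x0b  0x79  0xfb  0xd7  0xd7  0x4e  0x42 ]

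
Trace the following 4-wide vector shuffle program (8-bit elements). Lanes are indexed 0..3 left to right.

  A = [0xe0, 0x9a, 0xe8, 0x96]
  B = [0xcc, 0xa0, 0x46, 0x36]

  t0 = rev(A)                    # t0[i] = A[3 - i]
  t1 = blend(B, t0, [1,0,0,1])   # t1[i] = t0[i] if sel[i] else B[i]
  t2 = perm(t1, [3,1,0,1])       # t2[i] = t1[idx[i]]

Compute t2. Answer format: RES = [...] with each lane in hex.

t0 = [0x96, 0xe8, 0x9a, 0xe0]
t1 = [0x96, 0xa0, 0x46, 0xe0]
t2 = [0xe0, 0xa0, 0x96, 0xa0]

RES = [0xe0, 0xa0, 0x96, 0xa0]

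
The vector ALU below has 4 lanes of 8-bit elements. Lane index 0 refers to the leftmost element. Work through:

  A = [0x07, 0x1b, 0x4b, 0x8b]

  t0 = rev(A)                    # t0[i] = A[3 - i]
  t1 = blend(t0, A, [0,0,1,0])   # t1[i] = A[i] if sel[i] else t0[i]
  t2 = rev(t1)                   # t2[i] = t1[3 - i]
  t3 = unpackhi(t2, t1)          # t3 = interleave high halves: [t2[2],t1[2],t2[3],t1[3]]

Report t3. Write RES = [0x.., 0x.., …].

RES = [0x4b, 0x4b, 0x8b, 0x07]

  t0: 8b 4b 1b 07
  t1: 8b 4b 4b 07
  t2: 07 4b 4b 8b
  t3: 4b 4b 8b 07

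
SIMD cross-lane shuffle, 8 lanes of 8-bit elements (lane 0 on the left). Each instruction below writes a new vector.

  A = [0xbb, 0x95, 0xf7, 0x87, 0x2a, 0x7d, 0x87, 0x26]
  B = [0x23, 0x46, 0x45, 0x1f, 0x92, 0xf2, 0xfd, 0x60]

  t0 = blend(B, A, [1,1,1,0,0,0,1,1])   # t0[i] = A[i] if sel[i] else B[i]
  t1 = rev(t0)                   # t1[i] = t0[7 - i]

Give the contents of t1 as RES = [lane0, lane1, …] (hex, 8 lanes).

t0 = [0xbb, 0x95, 0xf7, 0x1f, 0x92, 0xf2, 0x87, 0x26]
t1 = [0x26, 0x87, 0xf2, 0x92, 0x1f, 0xf7, 0x95, 0xbb]

RES = [ 0x26  0x87  0xf2  0x92  0x1f  0xf7  0x95  0xbb ]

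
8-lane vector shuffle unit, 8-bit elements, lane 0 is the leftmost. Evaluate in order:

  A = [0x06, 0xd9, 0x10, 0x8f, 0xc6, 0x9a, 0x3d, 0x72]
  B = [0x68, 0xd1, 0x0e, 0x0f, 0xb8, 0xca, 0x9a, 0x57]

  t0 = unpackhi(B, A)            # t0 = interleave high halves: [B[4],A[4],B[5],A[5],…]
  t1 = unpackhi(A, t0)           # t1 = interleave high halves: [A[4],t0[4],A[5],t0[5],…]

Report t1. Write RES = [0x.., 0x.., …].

  t0: b8 c6 ca 9a 9a 3d 57 72
  t1: c6 9a 9a 3d 3d 57 72 72

RES = [ 0xc6  0x9a  0x9a  0x3d  0x3d  0x57  0x72  0x72 ]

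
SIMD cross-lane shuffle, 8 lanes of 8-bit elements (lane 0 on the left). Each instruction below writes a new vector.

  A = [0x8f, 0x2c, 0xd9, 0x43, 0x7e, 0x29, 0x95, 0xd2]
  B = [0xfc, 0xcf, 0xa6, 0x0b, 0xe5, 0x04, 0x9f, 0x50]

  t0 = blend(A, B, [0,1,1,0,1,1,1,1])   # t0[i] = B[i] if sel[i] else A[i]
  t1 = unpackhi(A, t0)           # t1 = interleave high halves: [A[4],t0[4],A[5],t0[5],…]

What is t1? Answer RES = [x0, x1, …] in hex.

RES = [0x7e, 0xe5, 0x29, 0x04, 0x95, 0x9f, 0xd2, 0x50]

→ t0 |8f|cf|a6|43|e5|04|9f|50|
→ t1 |7e|e5|29|04|95|9f|d2|50|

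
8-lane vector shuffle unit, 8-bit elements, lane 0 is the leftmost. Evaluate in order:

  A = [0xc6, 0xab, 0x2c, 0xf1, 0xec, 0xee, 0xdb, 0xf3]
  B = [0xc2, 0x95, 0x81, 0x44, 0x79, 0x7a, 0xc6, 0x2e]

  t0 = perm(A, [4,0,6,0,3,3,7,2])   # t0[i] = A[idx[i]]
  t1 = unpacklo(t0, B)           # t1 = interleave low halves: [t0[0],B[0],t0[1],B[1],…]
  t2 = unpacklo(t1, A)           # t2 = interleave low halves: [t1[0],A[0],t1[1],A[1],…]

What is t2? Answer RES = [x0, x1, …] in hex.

RES = [ 0xec  0xc6  0xc2  0xab  0xc6  0x2c  0x95  0xf1 ]

t0 = [0xec, 0xc6, 0xdb, 0xc6, 0xf1, 0xf1, 0xf3, 0x2c]
t1 = [0xec, 0xc2, 0xc6, 0x95, 0xdb, 0x81, 0xc6, 0x44]
t2 = [0xec, 0xc6, 0xc2, 0xab, 0xc6, 0x2c, 0x95, 0xf1]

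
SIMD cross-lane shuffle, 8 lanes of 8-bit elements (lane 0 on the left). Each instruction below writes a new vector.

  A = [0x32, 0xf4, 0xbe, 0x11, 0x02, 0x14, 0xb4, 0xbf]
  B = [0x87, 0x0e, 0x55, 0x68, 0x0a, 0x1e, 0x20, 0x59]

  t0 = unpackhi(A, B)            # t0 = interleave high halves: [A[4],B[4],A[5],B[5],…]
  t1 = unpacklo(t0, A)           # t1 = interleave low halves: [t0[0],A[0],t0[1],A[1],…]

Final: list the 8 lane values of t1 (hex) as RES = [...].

RES = [ 0x02  0x32  0x0a  0xf4  0x14  0xbe  0x1e  0x11 ]

t0 = [0x02, 0x0a, 0x14, 0x1e, 0xb4, 0x20, 0xbf, 0x59]
t1 = [0x02, 0x32, 0x0a, 0xf4, 0x14, 0xbe, 0x1e, 0x11]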